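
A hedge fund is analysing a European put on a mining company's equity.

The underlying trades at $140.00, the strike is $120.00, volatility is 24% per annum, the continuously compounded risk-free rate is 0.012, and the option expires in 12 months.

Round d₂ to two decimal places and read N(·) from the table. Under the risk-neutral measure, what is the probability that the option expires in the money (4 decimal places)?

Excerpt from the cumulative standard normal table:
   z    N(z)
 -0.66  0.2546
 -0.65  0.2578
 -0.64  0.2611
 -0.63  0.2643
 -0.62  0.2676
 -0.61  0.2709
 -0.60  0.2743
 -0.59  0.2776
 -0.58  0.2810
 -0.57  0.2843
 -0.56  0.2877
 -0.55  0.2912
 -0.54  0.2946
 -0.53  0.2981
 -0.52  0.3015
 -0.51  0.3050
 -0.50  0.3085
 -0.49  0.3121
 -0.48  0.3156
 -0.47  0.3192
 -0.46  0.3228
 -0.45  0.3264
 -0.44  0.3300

σ√T = 0.24 × 1.0000 = 0.2400
ln(S/K) + (r + σ²/2)T = ln(140/120) + (0.012 + 0.24²/2)·1 = 0.1542 + 0.0408 = 0.1950
d₁ = 0.1950 / 0.2400 = 0.8123 → 0.81
d₂ = d₁ − σ√T = 0.8123 − 0.2400 = 0.5723 → 0.57
Pr(exercise) under Q = N(−d₂) = N(-0.57) = 0.2843

0.2843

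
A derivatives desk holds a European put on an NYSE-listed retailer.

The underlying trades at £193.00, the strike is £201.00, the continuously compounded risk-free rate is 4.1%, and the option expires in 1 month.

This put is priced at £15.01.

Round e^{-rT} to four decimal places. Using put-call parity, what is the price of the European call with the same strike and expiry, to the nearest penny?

£7.69

e^(−rT) = e^(−0.041·0.08333) = 0.9966
Put-call parity: C − P = S − K·e^(−rT) = 193 − 201·0.9966 = 193 − 200.3166 = -7.3166
C = P + (C − P) = 15.01 + (-7.3166) = 7.6934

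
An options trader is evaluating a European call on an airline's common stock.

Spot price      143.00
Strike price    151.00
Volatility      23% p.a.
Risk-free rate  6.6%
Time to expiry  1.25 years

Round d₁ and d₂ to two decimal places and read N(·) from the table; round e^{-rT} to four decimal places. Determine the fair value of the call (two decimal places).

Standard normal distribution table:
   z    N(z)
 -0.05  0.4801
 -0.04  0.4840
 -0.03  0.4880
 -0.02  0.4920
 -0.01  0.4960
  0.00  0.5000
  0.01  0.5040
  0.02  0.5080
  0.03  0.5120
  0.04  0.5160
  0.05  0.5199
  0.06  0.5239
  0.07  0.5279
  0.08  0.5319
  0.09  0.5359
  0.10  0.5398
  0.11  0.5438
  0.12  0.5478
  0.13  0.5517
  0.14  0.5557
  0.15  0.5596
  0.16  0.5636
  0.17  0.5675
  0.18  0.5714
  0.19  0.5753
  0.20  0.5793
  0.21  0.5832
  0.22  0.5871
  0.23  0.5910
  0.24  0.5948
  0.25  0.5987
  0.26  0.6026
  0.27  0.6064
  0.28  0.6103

16.65

T = 1.25;  σ√T = 0.2571
d₁ = [ln(143/151) + (0.066 + ½·0.23²)·1.25] / (σ√T) = (-0.0544 + 0.1156) / 0.2571 = 0.2377 → 0.24
d₂ = 0.2377 − 0.2571 = -0.0194 → -0.02
exp(−rT) = exp(−0.066·1.25) = 0.9208
N(d₁) = N(0.24) = 0.5948;  N(d₂) = N(-0.02) = 0.4920
C = 143·0.5948 − 151·0.9208·0.4920 = 85.0564 − 68.4081 = 16.6483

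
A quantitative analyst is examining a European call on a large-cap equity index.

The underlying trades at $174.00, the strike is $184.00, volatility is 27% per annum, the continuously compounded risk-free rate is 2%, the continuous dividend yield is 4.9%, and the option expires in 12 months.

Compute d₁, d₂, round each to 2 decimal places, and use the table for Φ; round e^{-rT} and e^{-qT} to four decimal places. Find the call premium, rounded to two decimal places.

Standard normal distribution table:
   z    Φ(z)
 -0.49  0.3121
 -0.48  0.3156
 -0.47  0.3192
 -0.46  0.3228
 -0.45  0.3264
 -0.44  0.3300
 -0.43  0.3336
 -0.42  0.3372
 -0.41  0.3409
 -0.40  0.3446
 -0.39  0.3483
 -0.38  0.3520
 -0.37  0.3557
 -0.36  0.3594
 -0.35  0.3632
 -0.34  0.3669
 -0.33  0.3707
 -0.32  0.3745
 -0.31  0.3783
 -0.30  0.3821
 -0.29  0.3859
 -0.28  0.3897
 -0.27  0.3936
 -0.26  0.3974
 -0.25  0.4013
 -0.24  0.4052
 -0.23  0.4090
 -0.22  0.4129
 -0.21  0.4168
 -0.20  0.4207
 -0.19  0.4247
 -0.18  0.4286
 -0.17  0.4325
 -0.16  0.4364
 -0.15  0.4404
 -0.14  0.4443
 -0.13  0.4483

$12.14

σ√T = 0.27 × 1.0000 = 0.2700
ln(S/K) + (r − q + σ²/2)T = ln(174/184) + (0.02 − 0.049 + 0.27²/2)·1 = -0.0559 + 0.0075 = -0.0484
d₁ = -0.0484 / 0.2700 = -0.1794 which rounds to -0.18
d₂ = d₁ − σ√T = -0.1794 − 0.2700 = -0.4494 which rounds to -0.45
e^(−qT) = e^(−0.049·1) = 0.9522;  e^(−rT) = e^(−0.02·1) = 0.9802
N(d₁) = N(-0.18) = 0.4286;  N(d₂) = N(-0.45) = 0.3264
C = 174·0.9522·0.4286 − 184·0.9802·0.3264 = 71.0116 − 58.8685 = 12.1432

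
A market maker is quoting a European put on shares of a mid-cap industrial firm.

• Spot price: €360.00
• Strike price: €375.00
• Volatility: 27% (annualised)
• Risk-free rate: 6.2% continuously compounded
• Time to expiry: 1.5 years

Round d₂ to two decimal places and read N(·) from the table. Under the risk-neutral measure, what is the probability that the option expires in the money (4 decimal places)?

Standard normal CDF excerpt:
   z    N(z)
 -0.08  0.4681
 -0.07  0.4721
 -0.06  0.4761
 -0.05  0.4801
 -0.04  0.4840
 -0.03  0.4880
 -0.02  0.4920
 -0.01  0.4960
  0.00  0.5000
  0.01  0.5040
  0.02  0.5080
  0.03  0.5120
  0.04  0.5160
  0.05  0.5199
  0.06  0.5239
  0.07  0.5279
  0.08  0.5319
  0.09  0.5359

0.5040

σ√T = 0.27·√1.5 = 0.3307
ln(S/K) + (r + σ²/2)T = ln(360/375) + (0.062 + 0.27²/2)·1.5 = -0.0408 + 0.1477 = 0.1069
d₁ = 0.1069 / 0.3307 = 0.3231 which rounds to 0.32
d₂ = d₁ − σ√T = 0.3231 − 0.3307 = -0.0076 which rounds to -0.01
Risk-neutral Pr[S_T < K] = N(−d₂) = N(0.01) = 0.5040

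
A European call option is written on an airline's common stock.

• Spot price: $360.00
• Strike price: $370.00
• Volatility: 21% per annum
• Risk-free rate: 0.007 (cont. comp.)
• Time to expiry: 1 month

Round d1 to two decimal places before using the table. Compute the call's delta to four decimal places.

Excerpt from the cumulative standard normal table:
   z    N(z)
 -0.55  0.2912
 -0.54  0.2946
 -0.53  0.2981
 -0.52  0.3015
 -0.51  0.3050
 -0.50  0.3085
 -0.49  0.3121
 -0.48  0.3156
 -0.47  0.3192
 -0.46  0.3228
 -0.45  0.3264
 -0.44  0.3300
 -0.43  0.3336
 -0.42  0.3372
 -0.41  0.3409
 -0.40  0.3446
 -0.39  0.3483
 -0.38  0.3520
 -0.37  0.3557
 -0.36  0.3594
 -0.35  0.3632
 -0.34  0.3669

0.3409

σ√T = 0.21 × 0.2887 = 0.0606
ln(S/K) + (r + σ²/2)T = ln(360/370) + (0.007 + 0.21²/2)·0.08333 = -0.0274 + 0.0024 = -0.0250
d₁ = -0.0250 / 0.0606 = -0.4120 → -0.41
N(d₁) = N(-0.41) = 0.3409
Δ_call = N(d₁) = 0.3409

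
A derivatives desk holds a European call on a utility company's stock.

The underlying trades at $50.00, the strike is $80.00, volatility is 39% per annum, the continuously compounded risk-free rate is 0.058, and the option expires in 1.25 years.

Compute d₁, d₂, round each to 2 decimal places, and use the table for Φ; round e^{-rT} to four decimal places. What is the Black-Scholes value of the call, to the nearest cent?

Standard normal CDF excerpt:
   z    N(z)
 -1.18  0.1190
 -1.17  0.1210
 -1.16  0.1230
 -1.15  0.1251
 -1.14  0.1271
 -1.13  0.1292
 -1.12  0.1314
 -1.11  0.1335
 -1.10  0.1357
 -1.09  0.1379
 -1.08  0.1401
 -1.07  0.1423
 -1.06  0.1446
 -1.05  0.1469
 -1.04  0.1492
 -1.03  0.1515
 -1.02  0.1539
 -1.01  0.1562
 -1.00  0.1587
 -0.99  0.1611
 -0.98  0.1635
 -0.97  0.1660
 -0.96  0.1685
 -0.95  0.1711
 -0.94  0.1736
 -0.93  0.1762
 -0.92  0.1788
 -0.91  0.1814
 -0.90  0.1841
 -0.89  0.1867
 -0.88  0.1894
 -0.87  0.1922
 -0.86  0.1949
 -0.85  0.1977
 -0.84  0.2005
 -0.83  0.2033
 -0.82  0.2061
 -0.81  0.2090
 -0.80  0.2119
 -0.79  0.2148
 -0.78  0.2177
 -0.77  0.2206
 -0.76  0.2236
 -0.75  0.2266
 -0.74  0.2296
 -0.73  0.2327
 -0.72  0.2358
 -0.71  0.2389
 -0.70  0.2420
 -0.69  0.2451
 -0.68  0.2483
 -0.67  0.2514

σ√T = 0.39·√1.25 = 0.4360
d₁ = [ln(50/80) + (0.058 + ½·0.39²)·1.25] / (σ√T) = (-0.4700 + 0.1676) / 0.4360 = -0.6936 ⇒ -0.69
d₂ = -0.6936 − 0.4360 = -1.1297 ⇒ -1.13
exp(−rT) = exp(−0.058·1.25) = 0.9301
N(d₁) = N(-0.69) = 0.2451;  N(d₂) = N(-1.13) = 0.1292
C = 50·0.2451 − 80·0.9301·0.1292 = 12.2550 − 9.6135 = 2.6415

$2.64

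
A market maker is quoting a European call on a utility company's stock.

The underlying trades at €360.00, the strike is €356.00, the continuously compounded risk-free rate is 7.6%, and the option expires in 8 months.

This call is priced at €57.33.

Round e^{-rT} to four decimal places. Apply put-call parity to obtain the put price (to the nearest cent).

e^(−rT) = e^(−0.076·0.6667) = 0.9506
Put-call parity: C − P = S − K·e^(−rT) = 360 − 356·0.9506 = 360 − 338.4136 = 21.5864
P = C − (C − P) = 57.33 − (21.5864) = 35.7436

€35.74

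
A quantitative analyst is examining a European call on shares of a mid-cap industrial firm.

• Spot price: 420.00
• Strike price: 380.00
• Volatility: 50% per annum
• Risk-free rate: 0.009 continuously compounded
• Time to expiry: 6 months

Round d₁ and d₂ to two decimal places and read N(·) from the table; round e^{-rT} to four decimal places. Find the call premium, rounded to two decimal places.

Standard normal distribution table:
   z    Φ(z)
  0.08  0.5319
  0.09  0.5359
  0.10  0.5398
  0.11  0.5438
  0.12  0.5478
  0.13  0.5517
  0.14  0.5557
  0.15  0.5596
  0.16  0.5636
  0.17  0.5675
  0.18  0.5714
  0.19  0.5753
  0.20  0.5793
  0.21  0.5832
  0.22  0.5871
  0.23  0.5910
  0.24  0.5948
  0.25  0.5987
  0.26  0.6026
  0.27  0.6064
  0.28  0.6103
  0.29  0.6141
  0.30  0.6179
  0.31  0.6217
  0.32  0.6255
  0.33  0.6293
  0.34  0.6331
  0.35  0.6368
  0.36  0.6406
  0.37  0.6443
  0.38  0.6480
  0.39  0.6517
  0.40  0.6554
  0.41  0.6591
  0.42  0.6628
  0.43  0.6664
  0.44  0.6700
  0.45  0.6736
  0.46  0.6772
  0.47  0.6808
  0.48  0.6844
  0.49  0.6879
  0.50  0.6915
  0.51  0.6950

T = 0.5;  σ√T = 0.3536
d₁ = [ln(420/380) + (0.009 + ½·0.5²)·0.5] / (σ√T) = (0.1001 + 0.0670) / 0.3536 = 0.4726 → 0.47
d₂ = 0.4726 − 0.3536 = 0.1190 → 0.12
e^(−rT) = e^(−0.009·0.5) = 0.9955
N(d₁) = N(0.47) = 0.6808;  N(d₂) = N(0.12) = 0.5478
C = 420·0.6808 − 380·0.9955·0.5478 = 285.9360 − 207.2273 = 78.7087

78.71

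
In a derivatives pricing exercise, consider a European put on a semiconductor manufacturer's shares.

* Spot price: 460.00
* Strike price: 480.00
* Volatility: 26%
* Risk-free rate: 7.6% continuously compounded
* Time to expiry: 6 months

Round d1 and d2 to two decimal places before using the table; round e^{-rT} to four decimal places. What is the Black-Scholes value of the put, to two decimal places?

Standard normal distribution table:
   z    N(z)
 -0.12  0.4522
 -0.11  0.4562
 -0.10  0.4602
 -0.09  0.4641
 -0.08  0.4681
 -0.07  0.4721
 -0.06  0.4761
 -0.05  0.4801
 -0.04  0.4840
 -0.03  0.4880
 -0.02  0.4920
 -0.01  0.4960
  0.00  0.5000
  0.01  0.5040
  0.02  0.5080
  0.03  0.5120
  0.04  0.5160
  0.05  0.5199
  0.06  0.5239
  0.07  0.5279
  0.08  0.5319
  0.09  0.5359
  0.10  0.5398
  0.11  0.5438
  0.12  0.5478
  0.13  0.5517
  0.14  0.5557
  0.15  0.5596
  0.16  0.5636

T = 0.5;  σ√T = 0.1838
d₁ = [ln(460/480) + (0.076 + ½·0.26²)·0.5] / (σ√T) = (-0.0426 + 0.0549) / 0.1838 = 0.0671 ⇒ 0.07
d₂ = 0.0671 − 0.1838 = -0.1167 ⇒ -0.12
exp(−rT) = exp(−0.076·0.5) = 0.9627
N(−d₂) = N(0.12) = 0.5478;  N(−d₁) = N(-0.07) = 0.4721
P = 480·0.9627·0.5478 − 460·0.4721 = 253.1362 − 217.1660 = 35.9702

35.97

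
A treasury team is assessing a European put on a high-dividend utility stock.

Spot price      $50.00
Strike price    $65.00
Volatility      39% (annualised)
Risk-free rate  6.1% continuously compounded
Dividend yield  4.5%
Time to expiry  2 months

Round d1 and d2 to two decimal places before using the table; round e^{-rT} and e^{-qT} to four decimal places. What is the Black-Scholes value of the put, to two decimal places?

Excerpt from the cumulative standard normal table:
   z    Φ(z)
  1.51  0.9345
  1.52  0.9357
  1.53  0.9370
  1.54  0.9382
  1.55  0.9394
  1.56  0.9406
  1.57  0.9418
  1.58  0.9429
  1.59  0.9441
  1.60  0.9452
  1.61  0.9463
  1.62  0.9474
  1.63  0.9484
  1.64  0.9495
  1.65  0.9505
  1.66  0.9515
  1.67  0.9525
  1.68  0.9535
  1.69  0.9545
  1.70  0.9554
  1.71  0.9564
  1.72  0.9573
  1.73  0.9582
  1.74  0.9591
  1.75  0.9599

$14.92

σ√T = 0.39 × 0.4082 = 0.1592
d₁ = [ln(50/65) + (0.061 − 0.045 + 0.39²/2)·0.1667] / 0.1592 = [-0.2624 + 0.0153] / 0.1592 = -1.5515 ≈ -1.55
d₂ = d₁ − σ√T = -1.5515 − 0.1592 = -1.7107 ≈ -1.71
exp(−qT) = exp(−0.045·0.1667) = 0.9925;  exp(−rT) = exp(−0.061·0.1667) = 0.9899
P = 65·0.9899·N(1.71) − 50·0.9925·N(1.55) = 65·0.9899·0.9564 − 50·0.9925·0.9394 = 61.5381 − 46.6177 = 14.9204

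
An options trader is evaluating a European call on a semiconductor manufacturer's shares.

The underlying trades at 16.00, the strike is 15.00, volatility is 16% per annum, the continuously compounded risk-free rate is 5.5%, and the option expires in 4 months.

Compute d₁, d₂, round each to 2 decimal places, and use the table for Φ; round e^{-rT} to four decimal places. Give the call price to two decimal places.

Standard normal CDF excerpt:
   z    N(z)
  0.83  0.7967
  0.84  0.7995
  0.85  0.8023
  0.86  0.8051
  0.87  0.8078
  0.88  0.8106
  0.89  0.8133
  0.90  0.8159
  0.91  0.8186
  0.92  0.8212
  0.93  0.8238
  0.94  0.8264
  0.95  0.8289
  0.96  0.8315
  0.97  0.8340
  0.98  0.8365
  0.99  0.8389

1.41

T = 0.3333;  σ√T = 0.0924
ln(S/K) + (r + σ²/2)T = ln(16/15) + (0.055 + 0.16²/2)·0.3333 = 0.0645 + 0.0226 = 0.0871
d₁ = 0.0871 / 0.0924 = 0.9433 → 0.94
d₂ = d₁ − σ√T = 0.9433 − 0.0924 = 0.8509 → 0.85
e^(−rT) = e^(−0.055·0.3333) = 0.9818
N(d₁) = N(0.94) = 0.8264;  N(d₂) = N(0.85) = 0.8023
C = 16·0.8264 − 15·0.9818·0.8023 = 13.2224 − 11.8155 = 1.4069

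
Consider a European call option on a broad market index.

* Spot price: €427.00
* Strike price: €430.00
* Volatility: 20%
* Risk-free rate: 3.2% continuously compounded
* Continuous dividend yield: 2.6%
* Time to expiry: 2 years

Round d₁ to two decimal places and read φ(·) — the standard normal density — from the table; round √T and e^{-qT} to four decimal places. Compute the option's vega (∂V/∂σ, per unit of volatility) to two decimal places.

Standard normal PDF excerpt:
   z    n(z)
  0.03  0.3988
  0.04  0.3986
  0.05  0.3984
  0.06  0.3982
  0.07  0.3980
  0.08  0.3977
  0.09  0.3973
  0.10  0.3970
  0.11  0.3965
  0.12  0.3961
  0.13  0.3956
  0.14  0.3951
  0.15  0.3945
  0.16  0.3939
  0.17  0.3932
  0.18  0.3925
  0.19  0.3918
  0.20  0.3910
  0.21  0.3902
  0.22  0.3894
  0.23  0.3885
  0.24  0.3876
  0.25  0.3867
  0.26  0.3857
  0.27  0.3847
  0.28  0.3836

225.80

T = 2;  σ√T = 0.2828
d₁ = [ln(427/430) + (0.032 − 0.026 + 0.2²/2)·2] / 0.2828 = [-0.0070 + 0.0520] / 0.2828 = 0.1591 ≈ 0.16
√T = √2 = 1.4142
φ(d₁) = φ(0.16) = 0.3939
e^(−qT) = e^(−0.026·2) = 0.9493
vega = S·e^(−qT)·φ(d₁)·√T = 427·0.9493·0.3939·1.4142 = 225.8022
(The put has the same vega.)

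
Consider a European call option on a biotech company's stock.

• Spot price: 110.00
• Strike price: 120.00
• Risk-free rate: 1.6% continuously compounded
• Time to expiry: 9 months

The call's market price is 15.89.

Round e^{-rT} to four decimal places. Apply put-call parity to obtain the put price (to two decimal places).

exp(−rT) = exp(−0.016·0.75) = 0.9881
Put-call parity: C − P = S − K·e^(−rT) = 110 − 120·0.9881 = 110 − 118.5720 = -8.5720
P = C − (C − P) = 15.89 − (-8.5720) = 24.4620

24.46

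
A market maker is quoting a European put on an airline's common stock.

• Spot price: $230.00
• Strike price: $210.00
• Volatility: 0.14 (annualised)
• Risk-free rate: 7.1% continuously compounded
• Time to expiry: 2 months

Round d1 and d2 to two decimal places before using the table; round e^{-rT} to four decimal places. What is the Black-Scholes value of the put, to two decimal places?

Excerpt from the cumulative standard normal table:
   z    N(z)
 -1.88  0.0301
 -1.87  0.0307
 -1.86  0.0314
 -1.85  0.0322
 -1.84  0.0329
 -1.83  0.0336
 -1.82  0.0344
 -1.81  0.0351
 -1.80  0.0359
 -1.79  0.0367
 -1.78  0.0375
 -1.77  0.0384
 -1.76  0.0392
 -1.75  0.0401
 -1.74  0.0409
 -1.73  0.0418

σ√T = 0.14 × 0.4082 = 0.0572
d₁ = [ln(230/210) + (0.071 + 0.14²/2)·0.1667] / 0.0572 = [0.0910 + 0.0135] / 0.0572 = 1.8273 ≈ 1.83
d₂ = d₁ − σ√T = 1.8273 − 0.0572 = 1.7701 ≈ 1.77
e^(−rT) = e^(−0.071·0.1667) = 0.9882
N(−d₂) = N(-1.77) = 0.0384;  N(−d₁) = N(-1.83) = 0.0336
P = 210·0.9882·0.0384 − 230·0.0336 = 7.9688 − 7.7280 = 0.2408

$0.24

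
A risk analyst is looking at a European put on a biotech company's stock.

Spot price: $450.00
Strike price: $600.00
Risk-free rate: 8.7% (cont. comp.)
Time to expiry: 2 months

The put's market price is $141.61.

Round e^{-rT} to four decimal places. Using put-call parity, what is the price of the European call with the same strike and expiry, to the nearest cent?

exp(−rT) = exp(−0.087·0.1667) = 0.9856
Put-call parity: C − P = S − K·e^(−rT) = 450 − 600·0.9856 = 450 − 591.3600 = -141.3600
C = P + (C − P) = 141.61 + (-141.3600) = 0.2500

$0.25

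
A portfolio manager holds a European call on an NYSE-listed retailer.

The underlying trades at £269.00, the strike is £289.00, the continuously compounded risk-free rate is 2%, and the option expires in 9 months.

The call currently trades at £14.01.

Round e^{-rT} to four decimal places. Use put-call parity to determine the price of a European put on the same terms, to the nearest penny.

£29.70

e^(−rT) = e^(−0.02·0.75) = 0.9851
Put-call parity: C − P = S − K·e^(−rT) = 269 − 289·0.9851 = 269 − 284.6939 = -15.6939
P = C − (C − P) = 14.01 − (-15.6939) = 29.7039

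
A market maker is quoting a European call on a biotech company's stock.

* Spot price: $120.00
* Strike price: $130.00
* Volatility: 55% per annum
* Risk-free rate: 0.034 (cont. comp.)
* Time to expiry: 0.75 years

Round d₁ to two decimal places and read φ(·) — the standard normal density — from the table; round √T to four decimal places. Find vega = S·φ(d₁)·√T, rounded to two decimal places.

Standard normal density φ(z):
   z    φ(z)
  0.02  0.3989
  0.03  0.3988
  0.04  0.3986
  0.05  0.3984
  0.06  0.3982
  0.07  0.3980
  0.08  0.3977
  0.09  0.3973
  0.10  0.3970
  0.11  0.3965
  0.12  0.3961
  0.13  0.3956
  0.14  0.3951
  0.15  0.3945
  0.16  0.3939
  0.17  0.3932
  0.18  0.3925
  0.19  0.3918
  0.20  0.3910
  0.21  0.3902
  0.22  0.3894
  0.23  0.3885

41.16

T = 0.75;  σ√T = 0.4763
d₁ = [ln(120/130) + (0.034 + 0.55²/2)·0.75] / 0.4763 = [-0.0800 + 0.1389] / 0.4763 = 0.1236 → 0.12
√T = √0.75 = 0.8660
φ(d₁) = φ(0.12) = 0.3961
vega = S·φ(d₁)·√T = 120·0.3961·0.8660 = 41.1627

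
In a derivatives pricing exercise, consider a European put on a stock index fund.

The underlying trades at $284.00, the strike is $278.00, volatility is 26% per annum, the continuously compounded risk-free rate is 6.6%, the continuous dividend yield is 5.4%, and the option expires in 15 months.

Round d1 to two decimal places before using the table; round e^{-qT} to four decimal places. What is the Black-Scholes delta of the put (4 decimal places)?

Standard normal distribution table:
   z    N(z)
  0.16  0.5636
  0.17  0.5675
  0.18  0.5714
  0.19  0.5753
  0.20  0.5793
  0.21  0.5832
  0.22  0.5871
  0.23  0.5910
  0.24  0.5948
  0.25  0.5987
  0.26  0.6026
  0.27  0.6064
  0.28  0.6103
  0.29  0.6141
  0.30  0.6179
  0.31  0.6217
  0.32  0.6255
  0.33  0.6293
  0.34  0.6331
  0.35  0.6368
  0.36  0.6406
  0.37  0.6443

σ√T = 0.26 × 1.1180 = 0.2907
d₁ = [ln(284/278) + (0.066 − 0.054 + 0.26²/2)·1.25] / 0.2907 = [0.0214 + 0.0573] / 0.2907 = 0.2704 → 0.27
N(d₁) = N(0.27) = 0.6064
Δ_put = e^(−qT)·(N(d₁) − 1) = 0.9347·(0.6064 − 1) = -0.3679

-0.3679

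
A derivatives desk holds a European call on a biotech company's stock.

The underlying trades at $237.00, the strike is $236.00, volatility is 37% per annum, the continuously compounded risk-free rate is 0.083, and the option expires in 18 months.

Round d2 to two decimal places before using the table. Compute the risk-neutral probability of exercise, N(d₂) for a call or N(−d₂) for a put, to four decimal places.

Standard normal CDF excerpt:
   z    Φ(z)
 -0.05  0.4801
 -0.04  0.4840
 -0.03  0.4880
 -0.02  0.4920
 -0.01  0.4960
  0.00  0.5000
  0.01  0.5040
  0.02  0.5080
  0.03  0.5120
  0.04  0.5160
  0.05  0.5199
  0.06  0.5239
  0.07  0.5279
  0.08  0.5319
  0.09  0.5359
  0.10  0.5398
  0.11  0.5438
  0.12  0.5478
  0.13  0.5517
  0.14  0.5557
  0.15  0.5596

σ√T = 0.37 × 1.2247 = 0.4532
d₁ = [ln(237/236) + (0.083 + 0.37²/2)·1.5] / 0.4532 = [0.0042 + 0.2272] / 0.4532 = 0.5106 which rounds to 0.51
d₂ = d₁ − σ√T = 0.5106 − 0.4532 = 0.0575 which rounds to 0.06
Pr(exercise) under Q = N(d₂) = 0.5239

0.5239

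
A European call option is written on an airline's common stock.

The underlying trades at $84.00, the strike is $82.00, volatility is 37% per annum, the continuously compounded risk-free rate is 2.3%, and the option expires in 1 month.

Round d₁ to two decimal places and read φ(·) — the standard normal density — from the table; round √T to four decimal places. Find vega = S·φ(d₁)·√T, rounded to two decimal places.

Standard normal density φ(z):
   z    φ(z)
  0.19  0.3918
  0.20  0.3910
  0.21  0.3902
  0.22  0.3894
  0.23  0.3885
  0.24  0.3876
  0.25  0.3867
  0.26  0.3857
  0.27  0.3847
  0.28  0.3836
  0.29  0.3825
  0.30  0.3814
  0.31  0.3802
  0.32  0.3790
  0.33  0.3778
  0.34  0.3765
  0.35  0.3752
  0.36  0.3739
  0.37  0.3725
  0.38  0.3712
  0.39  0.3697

σ√T = 0.37 × 0.2887 = 0.1068
ln(S/K) + (r + σ²/2)T = ln(84/82) + (0.023 + 0.37²/2)·0.08333 = 0.0241 + 0.0076 = 0.0317
d₁ = 0.0317 / 0.1068 = 0.2970 which rounds to 0.30
√T = √0.08333 = 0.2887
φ(d₁) = φ(0.30) = 0.3814
vega = S·φ(d₁)·√T = 84·0.3814·0.2887 = 9.2493

9.25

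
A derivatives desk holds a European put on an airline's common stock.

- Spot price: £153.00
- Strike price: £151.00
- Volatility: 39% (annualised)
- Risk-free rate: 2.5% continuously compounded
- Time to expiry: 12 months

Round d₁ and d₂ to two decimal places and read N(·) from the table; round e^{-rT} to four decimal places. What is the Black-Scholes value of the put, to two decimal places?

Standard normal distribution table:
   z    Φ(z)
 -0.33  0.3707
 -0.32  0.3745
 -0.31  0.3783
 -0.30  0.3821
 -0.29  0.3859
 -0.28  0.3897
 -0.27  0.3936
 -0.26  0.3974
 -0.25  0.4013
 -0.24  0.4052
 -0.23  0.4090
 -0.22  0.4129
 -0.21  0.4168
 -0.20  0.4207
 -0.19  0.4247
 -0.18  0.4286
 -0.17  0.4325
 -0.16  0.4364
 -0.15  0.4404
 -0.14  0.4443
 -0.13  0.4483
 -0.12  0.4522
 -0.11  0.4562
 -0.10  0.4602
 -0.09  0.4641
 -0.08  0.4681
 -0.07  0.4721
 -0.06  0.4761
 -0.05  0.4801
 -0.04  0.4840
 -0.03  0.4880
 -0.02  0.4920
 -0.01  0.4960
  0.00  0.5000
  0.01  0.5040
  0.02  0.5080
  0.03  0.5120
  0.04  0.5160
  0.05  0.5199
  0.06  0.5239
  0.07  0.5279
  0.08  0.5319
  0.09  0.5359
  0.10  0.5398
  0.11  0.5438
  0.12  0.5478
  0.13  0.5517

T = 1;  σ√T = 0.3900
ln(S/K) + (r + σ²/2)T = ln(153/151) + (0.025 + 0.39²/2)·1 = 0.0132 + 0.1011 = 0.1142
d₁ = 0.1142 / 0.3900 = 0.2928 ≈ 0.29
d₂ = d₁ − σ√T = 0.2928 − 0.3900 = -0.0972 ≈ -0.10
e^(−rT) = e^(−0.025·1) = 0.9753
P = 151·0.9753·N(0.10) − 153·N(-0.29) = 151·0.9753·0.5398 − 153·0.3859 = 79.4965 − 59.0427 = 20.4538

£20.45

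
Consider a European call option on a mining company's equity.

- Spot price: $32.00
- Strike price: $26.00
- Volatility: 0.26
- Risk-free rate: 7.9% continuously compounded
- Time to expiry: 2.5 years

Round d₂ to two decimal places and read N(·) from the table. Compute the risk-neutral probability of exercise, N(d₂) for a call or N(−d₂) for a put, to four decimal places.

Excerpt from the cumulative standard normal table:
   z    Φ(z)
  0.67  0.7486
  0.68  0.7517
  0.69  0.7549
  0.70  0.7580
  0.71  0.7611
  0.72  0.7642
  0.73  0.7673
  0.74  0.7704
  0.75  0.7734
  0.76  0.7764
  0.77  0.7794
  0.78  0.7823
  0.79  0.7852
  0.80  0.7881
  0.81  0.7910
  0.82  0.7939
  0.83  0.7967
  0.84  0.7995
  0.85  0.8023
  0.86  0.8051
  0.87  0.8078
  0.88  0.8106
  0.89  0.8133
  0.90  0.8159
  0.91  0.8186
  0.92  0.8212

0.7823

T = 2.5;  σ√T = 0.4111
ln(S/K) + (r + σ²/2)T = ln(32/26) + (0.079 + 0.26²/2)·2.5 = 0.2076 + 0.2820 = 0.4896
d₁ = 0.4896 / 0.4111 = 1.1911 ≈ 1.19
d₂ = d₁ − σ√T = 1.1911 − 0.4111 = 0.7800 ≈ 0.78
Risk-neutral Pr[S_T > K] = N(d₂) = N(0.78) = 0.7823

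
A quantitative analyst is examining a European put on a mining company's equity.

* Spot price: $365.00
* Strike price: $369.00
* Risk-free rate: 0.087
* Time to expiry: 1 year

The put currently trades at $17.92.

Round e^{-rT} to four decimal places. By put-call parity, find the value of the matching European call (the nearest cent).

exp(−rT) = exp(−0.087·1) = 0.9167
Put-call parity: C − P = S − K·e^(−rT) = 365 − 369·0.9167 = 365 − 338.2623 = 26.7377
C = P + (C − P) = 17.92 + (26.7377) = 44.6577

$44.66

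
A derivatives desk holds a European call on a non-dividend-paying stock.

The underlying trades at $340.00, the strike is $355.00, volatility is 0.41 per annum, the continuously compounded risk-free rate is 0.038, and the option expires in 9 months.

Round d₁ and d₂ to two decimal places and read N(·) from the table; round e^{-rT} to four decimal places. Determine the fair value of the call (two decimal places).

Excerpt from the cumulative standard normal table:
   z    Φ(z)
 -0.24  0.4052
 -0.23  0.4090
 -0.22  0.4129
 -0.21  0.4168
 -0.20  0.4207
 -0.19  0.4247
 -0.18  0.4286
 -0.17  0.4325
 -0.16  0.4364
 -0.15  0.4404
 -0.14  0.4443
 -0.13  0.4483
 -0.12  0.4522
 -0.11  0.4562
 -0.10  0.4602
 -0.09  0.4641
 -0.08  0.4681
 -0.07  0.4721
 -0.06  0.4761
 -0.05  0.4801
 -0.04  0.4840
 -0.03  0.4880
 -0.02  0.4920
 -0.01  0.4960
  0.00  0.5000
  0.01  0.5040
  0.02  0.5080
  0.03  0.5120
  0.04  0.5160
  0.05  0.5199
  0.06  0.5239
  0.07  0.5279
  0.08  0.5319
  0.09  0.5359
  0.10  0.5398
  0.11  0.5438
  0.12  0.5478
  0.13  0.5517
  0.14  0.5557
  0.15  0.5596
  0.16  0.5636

$46.48

T = 0.75;  σ√T = 0.3551
d₁ = [ln(340/355) + (0.038 + ½·0.41²)·0.75] / (σ√T) = (-0.0432 + 0.0915) / 0.3551 = 0.1362 ⇒ 0.14
d₂ = 0.1362 − 0.3551 = -0.2189 ⇒ -0.22
e^(−rT) = e^(−0.038·0.75) = 0.9719
C = 340·N(0.14) − 355·0.9719·N(-0.22) = 340·0.5557 − 355·0.9719·0.4129 = 188.9380 − 142.4606 = 46.4774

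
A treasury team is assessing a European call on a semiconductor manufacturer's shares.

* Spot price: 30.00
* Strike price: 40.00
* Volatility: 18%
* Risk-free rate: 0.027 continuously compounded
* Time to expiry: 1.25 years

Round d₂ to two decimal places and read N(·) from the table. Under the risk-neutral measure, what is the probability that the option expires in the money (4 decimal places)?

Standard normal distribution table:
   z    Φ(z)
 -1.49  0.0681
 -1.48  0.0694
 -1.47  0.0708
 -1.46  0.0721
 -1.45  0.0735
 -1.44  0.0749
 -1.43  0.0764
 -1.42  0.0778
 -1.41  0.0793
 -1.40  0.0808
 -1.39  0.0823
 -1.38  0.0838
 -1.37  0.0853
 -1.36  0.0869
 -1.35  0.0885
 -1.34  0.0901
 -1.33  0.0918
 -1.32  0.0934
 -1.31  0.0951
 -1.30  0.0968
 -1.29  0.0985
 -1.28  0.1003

0.0869

σ√T = 0.18·√1.25 = 0.2012
ln(S/K) + (r + σ²/2)T = ln(30/40) + (0.027 + 0.18²/2)·1.25 = -0.2877 + 0.0540 = -0.2337
d₁ = -0.2337 / 0.2012 = -1.1612 which rounds to -1.16
d₂ = d₁ − σ√T = -1.1612 − 0.2012 = -1.3624 which rounds to -1.36
Pr(exercise) under Q = N(d₂) = 0.0869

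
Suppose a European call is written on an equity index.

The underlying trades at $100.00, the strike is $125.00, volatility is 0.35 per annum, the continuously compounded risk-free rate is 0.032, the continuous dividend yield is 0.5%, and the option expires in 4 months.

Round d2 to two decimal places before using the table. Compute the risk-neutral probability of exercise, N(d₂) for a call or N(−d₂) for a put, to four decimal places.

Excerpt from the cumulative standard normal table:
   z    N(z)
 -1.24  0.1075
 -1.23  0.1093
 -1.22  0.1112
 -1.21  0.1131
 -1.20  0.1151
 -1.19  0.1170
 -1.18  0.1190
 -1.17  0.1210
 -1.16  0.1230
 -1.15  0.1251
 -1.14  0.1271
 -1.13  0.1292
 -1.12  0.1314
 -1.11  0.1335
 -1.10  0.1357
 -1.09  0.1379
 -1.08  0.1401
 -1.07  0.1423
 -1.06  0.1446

0.1230

σ√T = 0.35·√0.3333 = 0.2021
d₁ = [ln(100/125) + (0.032 − 0.005 + 0.35²/2)·0.3333] / 0.2021 = [-0.2231 + 0.0294] / 0.2021 = -0.9587 → -0.96
d₂ = d₁ − σ√T = -0.9587 − 0.2021 = -1.1608 → -1.16
Pr(exercise) under Q = N(d₂) = 0.1230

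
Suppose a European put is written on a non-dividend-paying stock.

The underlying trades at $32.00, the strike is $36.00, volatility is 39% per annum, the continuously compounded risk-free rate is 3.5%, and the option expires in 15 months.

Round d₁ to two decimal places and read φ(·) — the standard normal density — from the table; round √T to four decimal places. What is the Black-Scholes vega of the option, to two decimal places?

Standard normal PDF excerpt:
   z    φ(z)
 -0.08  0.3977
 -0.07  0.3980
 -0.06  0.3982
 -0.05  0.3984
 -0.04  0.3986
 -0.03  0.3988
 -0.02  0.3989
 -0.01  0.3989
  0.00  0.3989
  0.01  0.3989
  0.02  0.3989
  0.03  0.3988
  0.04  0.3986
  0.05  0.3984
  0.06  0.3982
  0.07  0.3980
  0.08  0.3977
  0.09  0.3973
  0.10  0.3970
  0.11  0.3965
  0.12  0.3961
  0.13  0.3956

14.25

T = 1.25;  σ√T = 0.4360
d₁ = [ln(32/36) + (0.035 + 0.39²/2)·1.25] / 0.4360 = [-0.1178 + 0.1388] / 0.4360 = 0.0482 ≈ 0.05
√T = √1.25 = 1.1180
φ(d₁) = φ(0.05) = 0.3984
vega = S·φ(d₁)·√T = 32·0.3984·1.1180 = 14.2532
(Vega is the same for a European call and put with the same parameters.)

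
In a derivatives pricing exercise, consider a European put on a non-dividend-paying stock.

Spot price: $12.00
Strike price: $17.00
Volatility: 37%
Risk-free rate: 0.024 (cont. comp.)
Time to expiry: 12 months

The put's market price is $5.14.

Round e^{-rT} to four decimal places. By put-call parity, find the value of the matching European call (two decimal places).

exp(−rT) = exp(−0.024·1) = 0.9763
Put-call parity: C − P = S − K·e^(−rT) = 12 − 17·0.9763 = 12 − 16.5971 = -4.5971
C = P + (C − P) = 5.14 + (-4.5971) = 0.5429

$0.54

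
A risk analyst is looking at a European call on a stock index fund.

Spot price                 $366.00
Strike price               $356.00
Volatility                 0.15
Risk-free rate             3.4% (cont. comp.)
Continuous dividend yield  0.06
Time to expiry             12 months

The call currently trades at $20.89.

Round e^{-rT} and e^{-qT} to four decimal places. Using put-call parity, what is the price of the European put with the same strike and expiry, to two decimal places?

e^(−qT) = e^(−0.06·1) = 0.9418;  e^(−rT) = e^(−0.034·1) = 0.9666
Put-call parity: C − P = S·e^(−qT) − K·e^(−rT) = 366·0.9418 − 356·0.9666 = 344.6988 − 344.1096 = 0.5892
P = C − (C − P) = 20.89 − (0.5892) = 20.3008

$20.30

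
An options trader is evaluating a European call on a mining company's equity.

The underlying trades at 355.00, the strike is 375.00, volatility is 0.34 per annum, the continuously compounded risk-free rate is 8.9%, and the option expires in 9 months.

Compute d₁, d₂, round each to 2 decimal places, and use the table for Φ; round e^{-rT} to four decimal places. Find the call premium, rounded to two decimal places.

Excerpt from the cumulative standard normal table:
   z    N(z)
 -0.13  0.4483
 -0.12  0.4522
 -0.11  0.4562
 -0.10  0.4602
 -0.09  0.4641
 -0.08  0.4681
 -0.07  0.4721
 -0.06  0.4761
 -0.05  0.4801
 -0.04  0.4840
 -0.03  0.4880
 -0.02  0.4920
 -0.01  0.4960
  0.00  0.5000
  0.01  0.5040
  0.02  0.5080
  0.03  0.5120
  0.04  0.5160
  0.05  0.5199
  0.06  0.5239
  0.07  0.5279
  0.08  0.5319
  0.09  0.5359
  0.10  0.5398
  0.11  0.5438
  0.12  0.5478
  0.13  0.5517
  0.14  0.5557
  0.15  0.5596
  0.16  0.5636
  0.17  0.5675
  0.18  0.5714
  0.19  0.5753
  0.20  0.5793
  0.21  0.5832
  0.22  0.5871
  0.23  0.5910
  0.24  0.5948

44.21

T = 0.75;  σ√T = 0.2944
ln(S/K) + (r + σ²/2)T = ln(355/375) + (0.089 + 0.34²/2)·0.75 = -0.0548 + 0.1101 = 0.0553
d₁ = 0.0553 / 0.2944 = 0.1878 which rounds to 0.19
d₂ = d₁ − σ√T = 0.1878 − 0.2944 = -0.1067 which rounds to -0.11
e^(−rT) = e^(−0.089·0.75) = 0.9354
N(d₁) = N(0.19) = 0.5753;  N(d₂) = N(-0.11) = 0.4562
C = 355·0.5753 − 375·0.9354·0.4562 = 204.2315 − 160.0236 = 44.2079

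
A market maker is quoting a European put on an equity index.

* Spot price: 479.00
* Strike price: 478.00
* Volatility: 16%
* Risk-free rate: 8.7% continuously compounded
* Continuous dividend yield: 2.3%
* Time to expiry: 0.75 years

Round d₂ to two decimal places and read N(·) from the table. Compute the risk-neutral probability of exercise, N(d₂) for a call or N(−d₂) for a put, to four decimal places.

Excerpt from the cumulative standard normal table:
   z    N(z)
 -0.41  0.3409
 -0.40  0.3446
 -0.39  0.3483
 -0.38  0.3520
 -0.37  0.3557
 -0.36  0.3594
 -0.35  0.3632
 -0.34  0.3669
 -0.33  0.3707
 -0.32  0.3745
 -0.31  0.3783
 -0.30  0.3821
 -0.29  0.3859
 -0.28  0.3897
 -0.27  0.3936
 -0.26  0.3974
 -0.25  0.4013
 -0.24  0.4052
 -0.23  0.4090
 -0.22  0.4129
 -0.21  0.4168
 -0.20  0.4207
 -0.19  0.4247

T = 0.75;  σ√T = 0.1386
d₁ = [ln(479/478) + (0.087 − 0.023 + 0.16²/2)·0.75] / 0.1386 = [0.0021 + 0.0576] / 0.1386 = 0.4308 ≈ 0.43
d₂ = d₁ − σ√T = 0.4308 − 0.1386 = 0.2922 ≈ 0.29
Pr(exercise) under Q = N(−d₂) = N(-0.29) = 0.3859

0.3859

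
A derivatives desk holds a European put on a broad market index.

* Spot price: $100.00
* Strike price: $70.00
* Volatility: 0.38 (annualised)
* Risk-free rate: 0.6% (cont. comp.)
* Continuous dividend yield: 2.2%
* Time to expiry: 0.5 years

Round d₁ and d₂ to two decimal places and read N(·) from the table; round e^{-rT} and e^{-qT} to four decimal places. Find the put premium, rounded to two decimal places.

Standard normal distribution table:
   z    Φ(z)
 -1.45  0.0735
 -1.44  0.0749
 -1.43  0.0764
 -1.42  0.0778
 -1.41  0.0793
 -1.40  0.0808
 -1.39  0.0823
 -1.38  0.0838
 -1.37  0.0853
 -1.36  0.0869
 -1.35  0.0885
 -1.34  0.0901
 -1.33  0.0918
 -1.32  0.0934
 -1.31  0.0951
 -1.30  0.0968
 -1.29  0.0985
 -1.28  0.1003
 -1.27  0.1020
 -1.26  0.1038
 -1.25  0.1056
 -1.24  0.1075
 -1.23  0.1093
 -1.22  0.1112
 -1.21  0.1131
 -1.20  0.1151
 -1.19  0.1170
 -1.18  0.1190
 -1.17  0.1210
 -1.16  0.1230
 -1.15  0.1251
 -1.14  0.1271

$1.03

T = 0.5;  σ√T = 0.2687
d₁ = [ln(100/70) + (0.006 − 0.022 + 0.38²/2)·0.5] / 0.2687 = [0.3567 + 0.0281] / 0.2687 = 1.4320 → 1.43
d₂ = d₁ − σ√T = 1.4320 − 0.2687 = 1.1633 → 1.16
e^(−qT) = e^(−0.022·0.5) = 0.9891;  e^(−rT) = e^(−0.006·0.5) = 0.9970
N(−d₂) = N(-1.16) = 0.1230;  N(−d₁) = N(-1.43) = 0.0764
P = 70·0.9970·0.1230 − 100·0.9891·0.0764 = 8.5842 − 7.5567 = 1.0274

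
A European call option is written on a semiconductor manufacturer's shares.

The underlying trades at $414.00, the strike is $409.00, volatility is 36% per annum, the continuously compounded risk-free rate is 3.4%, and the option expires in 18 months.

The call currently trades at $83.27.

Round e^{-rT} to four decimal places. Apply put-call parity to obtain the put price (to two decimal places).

e^(−rT) = e^(−0.034·1.5) = 0.9503
Put-call parity: C − P = S − K·e^(−rT) = 414 − 409·0.9503 = 414 − 388.6727 = 25.3273
P = C − (C − P) = 83.27 − (25.3273) = 57.9427

$57.94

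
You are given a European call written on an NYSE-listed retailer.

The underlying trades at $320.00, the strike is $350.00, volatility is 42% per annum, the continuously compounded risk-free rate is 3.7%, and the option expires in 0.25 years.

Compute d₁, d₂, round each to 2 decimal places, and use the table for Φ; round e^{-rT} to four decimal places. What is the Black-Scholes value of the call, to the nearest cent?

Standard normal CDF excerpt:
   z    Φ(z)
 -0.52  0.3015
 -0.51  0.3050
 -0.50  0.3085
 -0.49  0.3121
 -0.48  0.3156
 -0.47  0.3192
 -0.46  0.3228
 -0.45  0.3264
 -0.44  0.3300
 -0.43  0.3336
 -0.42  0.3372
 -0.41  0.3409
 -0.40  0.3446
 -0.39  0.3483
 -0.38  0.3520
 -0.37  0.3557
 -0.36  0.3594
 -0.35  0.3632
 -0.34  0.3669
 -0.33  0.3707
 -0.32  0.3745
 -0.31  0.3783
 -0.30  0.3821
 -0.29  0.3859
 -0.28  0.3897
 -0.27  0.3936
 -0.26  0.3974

σ√T = 0.42·√0.25 = 0.2100
ln(S/K) + (r + σ²/2)T = ln(320/350) + (0.037 + 0.42²/2)·0.25 = -0.0896 + 0.0313 = -0.0583
d₁ = -0.0583 / 0.2100 = -0.2777 ⇒ -0.28
d₂ = d₁ − σ√T = -0.2777 − 0.2100 = -0.4877 ⇒ -0.49
e^(−rT) = e^(−0.037·0.25) = 0.9908
N(d₁) = N(-0.28) = 0.3897;  N(d₂) = N(-0.49) = 0.3121
C = 320·0.3897 − 350·0.9908·0.3121 = 124.7040 − 108.2300 = 16.4740

$16.47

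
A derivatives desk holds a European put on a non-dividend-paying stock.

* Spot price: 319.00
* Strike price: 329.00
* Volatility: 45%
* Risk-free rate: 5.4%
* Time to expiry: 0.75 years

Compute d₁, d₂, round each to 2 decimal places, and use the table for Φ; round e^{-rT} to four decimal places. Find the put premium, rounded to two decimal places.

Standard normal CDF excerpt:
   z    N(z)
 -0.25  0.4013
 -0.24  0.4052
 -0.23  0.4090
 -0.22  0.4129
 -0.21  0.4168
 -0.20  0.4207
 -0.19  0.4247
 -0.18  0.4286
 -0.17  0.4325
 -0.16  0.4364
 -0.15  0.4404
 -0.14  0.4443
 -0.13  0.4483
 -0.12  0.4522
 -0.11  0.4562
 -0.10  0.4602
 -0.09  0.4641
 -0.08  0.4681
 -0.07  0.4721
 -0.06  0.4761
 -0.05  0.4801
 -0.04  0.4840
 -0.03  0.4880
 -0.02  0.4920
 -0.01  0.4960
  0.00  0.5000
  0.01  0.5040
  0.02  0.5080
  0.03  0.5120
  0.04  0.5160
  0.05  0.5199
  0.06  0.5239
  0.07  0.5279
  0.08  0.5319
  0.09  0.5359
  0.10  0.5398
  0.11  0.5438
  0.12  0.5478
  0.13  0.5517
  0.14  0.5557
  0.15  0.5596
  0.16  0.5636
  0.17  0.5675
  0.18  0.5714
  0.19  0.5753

T = 0.75;  σ√T = 0.3897
d₁ = [ln(319/329) + (0.054 + 0.45²/2)·0.75] / 0.3897 = [-0.0309 + 0.1164] / 0.3897 = 0.2196 ⇒ 0.22
d₂ = d₁ − σ√T = 0.2196 − 0.3897 = -0.1701 ⇒ -0.17
exp(−rT) = exp(−0.054·0.75) = 0.9603
N(−d₂) = N(0.17) = 0.5675;  N(−d₁) = N(-0.22) = 0.4129
P = 329·0.9603·0.5675 − 319·0.4129 = 179.2952 − 131.7151 = 47.5801

47.58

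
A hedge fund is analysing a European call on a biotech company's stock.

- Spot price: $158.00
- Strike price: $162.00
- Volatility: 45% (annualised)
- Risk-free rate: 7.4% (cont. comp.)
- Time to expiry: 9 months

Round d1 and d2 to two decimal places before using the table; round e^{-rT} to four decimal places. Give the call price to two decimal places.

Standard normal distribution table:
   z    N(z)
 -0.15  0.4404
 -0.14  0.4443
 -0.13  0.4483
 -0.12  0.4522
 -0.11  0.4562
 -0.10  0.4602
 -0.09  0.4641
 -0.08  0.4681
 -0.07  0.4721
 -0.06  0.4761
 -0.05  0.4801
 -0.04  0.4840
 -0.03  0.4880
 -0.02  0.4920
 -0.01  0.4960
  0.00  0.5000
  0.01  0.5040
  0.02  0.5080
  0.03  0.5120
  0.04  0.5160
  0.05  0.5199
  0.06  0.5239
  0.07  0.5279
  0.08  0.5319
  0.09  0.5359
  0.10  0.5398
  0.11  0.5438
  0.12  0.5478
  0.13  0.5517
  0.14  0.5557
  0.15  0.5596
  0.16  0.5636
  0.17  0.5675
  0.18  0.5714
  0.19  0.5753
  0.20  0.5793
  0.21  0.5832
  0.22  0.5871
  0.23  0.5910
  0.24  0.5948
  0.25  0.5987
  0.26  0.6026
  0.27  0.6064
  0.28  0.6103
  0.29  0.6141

σ√T = 0.45·√0.75 = 0.3897
d₁ = [ln(158/162) + (0.074 + ½·0.45²)·0.75] / (σ√T) = (-0.0250 + 0.1314) / 0.3897 = 0.2731 which rounds to 0.27
d₂ = 0.2731 − 0.3897 = -0.1166 which rounds to -0.12
exp(−rT) = exp(−0.074·0.75) = 0.9460
N(d₁) = N(0.27) = 0.6064;  N(d₂) = N(-0.12) = 0.4522
C = 158·0.6064 − 162·0.9460·0.4522 = 95.8112 − 69.3006 = 26.5106

$26.51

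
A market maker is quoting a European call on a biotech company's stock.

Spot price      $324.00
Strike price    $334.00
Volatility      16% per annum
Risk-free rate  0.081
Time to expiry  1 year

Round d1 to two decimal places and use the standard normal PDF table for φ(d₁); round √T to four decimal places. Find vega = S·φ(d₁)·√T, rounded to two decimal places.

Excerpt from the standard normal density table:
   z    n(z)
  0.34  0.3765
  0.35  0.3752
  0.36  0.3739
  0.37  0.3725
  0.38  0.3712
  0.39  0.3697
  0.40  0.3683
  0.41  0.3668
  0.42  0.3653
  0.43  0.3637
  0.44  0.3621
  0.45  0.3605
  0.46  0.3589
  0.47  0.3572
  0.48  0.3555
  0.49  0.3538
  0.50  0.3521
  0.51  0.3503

σ√T = 0.16 × 1.0000 = 0.1600
d₁ = [ln(324/334) + (0.081 + 0.16²/2)·1] / 0.1600 = [-0.0304 + 0.0938] / 0.1600 = 0.3963 ≈ 0.40
√T = √1 = 1.0000
φ(d₁) = φ(0.40) = 0.3683
vega = S·φ(d₁)·√T = 324·0.3683·1.0000 = 119.3292

119.33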